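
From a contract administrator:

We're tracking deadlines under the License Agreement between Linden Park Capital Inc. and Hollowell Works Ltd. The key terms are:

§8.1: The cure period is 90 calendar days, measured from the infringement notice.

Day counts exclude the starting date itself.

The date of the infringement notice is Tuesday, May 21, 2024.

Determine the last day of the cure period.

Aug 19, 2024

The last day of the cure period: May 21, 2024 + 90 days = Aug 19, 2024.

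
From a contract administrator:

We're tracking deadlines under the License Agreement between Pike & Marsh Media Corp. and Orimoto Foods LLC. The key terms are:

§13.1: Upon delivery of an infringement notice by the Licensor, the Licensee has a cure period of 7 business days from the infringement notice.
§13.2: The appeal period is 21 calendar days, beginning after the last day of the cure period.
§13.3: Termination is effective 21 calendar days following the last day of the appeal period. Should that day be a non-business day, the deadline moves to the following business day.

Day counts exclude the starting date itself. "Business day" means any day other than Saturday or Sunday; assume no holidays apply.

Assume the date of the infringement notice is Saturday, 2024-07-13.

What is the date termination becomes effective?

2024-09-03

The last day of the cure period: 7 business days after Saturday, 2024-07-13, skipping weekends — Jul 15, Jul 16, Jul 17, Jul 18, Jul 19, Jul 22, Jul 23 — lands on Tuesday, 2024-07-23.
The last day of the appeal period: 2024-07-23 + 21 days = 2024-08-13.
The date termination becomes effective: 21 calendar days after 2024-08-13 is 2024-09-03. 2024-09-03 is a Tuesday, so no roll-forward applies.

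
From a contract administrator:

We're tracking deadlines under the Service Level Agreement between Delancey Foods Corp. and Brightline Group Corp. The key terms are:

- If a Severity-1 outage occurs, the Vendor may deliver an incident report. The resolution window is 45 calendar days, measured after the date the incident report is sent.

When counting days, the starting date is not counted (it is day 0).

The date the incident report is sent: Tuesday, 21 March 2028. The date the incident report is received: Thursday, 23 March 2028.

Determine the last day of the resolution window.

The last day of the resolution window: 45 calendar days after 21 March 2028 is 5 May 2028.

5 May 2028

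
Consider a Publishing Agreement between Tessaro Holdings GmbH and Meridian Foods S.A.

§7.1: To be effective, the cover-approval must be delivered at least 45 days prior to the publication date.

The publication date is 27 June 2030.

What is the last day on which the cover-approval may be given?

27 June 2030 minus 45 days is 13 May 2030.

13 May 2030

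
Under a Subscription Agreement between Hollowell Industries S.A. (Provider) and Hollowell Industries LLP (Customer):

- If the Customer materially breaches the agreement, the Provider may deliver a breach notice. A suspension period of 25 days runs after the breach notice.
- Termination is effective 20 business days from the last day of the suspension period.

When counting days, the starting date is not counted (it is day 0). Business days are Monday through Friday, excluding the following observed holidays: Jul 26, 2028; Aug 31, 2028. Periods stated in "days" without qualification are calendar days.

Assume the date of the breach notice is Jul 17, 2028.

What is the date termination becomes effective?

The last day of the suspension period: 25 calendar days after Jul 17, 2028 is Aug 11, 2028.
From Friday, Aug 11, 2028, 20 business days (Aug 14, Aug 15, Aug 16, Aug 17, …, Sep 7, Sep 8, Sep 11, skipping weekends and the listed holiday on Aug 31) brings us to Monday, Sep 11, 2028, which is the date termination becomes effective.

Sep 11, 2028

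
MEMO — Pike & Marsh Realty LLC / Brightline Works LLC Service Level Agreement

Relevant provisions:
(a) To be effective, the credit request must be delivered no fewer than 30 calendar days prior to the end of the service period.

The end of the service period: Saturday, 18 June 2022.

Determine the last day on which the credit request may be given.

19 May 2022

Counting back 30 calendar days from 18 June 2022 gives 19 May 2022.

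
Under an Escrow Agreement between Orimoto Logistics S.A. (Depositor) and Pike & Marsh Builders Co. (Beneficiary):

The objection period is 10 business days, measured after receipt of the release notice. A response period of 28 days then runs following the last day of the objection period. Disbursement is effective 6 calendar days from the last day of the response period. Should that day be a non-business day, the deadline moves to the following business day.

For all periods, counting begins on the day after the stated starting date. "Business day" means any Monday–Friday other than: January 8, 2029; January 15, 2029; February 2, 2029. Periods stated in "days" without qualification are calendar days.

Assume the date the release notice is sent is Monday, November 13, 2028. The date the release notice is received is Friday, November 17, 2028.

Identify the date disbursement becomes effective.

The last day of the objection period: 10 business days after Friday, November 17, 2028, skipping weekends — Nov 20, Nov 21, Nov 22, Nov 23, Nov 24, Nov 27, Nov 28, Nov 29, Nov 30, Dec 1 — lands on Friday, December 1, 2028.
The last day of the response period: December 1, 2028 + 28 days = December 29, 2028.
Adding 6 calendar days to December 29, 2028 gives January 4, 2029, which is the date disbursement becomes effective. January 4, 2029 is a Thursday and is not a listed holiday, so no roll-forward applies.

January 4, 2029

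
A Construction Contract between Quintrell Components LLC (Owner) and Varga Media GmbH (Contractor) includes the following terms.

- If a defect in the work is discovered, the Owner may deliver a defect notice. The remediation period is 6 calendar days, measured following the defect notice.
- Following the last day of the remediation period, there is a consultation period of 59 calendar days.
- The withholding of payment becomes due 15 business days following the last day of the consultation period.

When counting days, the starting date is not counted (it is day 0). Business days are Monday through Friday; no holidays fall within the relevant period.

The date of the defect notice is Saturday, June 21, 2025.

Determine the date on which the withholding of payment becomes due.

September 15, 2025

The last day of the remediation period: 6 calendar days after June 21, 2025 is June 27, 2025.
The last day of the consultation period: June 27, 2025 + 59 days = August 25, 2025.
The date on which the withholding of payment becomes due: 15 business days after Monday, August 25, 2025, skipping weekends — Aug 26, Aug 27, Aug 28, Aug 29, …, Sep 11, Sep 12, Sep 15 — lands on Monday, September 15, 2025.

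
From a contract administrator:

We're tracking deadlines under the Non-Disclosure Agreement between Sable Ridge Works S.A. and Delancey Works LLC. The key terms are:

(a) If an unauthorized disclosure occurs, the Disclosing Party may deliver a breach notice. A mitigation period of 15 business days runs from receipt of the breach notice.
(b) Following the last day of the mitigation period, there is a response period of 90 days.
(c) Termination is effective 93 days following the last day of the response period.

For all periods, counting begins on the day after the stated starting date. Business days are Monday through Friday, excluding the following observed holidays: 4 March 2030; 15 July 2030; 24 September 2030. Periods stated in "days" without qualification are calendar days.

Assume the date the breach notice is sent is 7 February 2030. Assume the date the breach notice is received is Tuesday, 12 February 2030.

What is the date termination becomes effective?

The last day of the mitigation period: counting 15 business days from Tuesday, 12 February 2030 (Feb 13, Feb 14, Feb 15, Feb 18, …, Mar 1, Mar 5, Mar 6, skipping weekends and the listed holiday on Mar 4) reaches Wednesday, 6 March 2030.
The last day of the response period: 90 calendar days after 6 March 2030 is 4 June 2030.
The date termination becomes effective: 4 June 2030 + 93 days = 5 September 2030.

5 September 2030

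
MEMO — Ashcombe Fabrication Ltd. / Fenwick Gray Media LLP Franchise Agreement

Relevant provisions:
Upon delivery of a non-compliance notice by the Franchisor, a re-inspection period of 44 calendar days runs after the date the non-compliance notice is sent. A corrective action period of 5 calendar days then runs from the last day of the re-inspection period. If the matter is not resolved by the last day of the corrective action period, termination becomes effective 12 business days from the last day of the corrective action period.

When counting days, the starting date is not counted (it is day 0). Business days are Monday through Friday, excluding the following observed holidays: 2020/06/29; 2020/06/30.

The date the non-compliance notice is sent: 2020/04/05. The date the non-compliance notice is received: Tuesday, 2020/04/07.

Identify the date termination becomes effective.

2020/06/09

The last day of the re-inspection period: 2020/04/05 + 44 days = 2020/05/19.
The last day of the corrective action period: 5 calendar days after 2020/05/19 is 2020/05/24.
From Sunday, 2020/05/24, 12 business days (May 25, May 26, May 27, May 28, …, Jun 5, Jun 8, Jun 9, skipping weekends) brings us to Tuesday, 2020/06/09, which is the date termination becomes effective.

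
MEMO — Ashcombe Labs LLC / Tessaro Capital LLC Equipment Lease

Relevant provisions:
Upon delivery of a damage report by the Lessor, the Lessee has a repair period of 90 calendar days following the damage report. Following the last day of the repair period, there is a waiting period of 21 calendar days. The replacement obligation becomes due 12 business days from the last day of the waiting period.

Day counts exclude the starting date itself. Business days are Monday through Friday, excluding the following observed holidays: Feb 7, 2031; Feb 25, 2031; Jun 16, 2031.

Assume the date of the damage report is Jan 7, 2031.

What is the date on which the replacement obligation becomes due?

May 14, 2031

Adding 90 calendar days to Jan 7, 2031 gives Apr 7, 2031, which is the last day of the repair period.
The last day of the waiting period: Apr 7, 2031 + 21 days = Apr 28, 2031.
The date on which the replacement obligation becomes due: counting 12 business days from Monday, Apr 28, 2031 (Apr 29, Apr 30, May 1, May 2, …, May 12, May 13, May 14, skipping weekends) reaches Wednesday, May 14, 2031.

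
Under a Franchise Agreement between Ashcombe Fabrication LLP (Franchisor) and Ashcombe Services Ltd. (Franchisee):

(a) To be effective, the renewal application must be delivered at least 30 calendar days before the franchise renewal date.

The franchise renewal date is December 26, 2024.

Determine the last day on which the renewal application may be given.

December 26, 2024 minus 30 days is November 26, 2024.

November 26, 2024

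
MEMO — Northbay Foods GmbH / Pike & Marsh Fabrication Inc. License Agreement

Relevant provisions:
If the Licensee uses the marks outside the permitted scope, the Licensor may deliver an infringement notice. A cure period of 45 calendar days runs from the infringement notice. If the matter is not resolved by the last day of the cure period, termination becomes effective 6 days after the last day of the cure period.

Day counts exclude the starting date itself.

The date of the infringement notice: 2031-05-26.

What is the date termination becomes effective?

2031-07-16

Adding 45 calendar days to 2031-05-26 gives 2031-07-10, which is the last day of the cure period.
Adding 6 calendar days to 2031-07-10 gives 2031-07-16, which is the date termination becomes effective.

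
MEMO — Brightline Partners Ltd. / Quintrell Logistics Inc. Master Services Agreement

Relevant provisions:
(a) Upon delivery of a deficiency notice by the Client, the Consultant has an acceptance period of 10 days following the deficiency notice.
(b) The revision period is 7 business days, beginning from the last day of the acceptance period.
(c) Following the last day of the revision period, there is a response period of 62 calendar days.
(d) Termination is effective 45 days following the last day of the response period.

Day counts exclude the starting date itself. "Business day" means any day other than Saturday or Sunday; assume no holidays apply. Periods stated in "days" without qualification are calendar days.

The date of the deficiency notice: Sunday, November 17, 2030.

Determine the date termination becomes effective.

March 23, 2031

The last day of the acceptance period: November 17, 2030 + 10 days = November 27, 2030.
The last day of the revision period: 7 business days after Wednesday, November 27, 2030, skipping weekends — Nov 28, Nov 29, Dec 2, Dec 3, Dec 4, Dec 5, Dec 6 — lands on Friday, December 6, 2030.
The last day of the response period: 62 calendar days after December 6, 2030 is February 6, 2031.
The date termination becomes effective: 45 calendar days after February 6, 2031 is March 23, 2031.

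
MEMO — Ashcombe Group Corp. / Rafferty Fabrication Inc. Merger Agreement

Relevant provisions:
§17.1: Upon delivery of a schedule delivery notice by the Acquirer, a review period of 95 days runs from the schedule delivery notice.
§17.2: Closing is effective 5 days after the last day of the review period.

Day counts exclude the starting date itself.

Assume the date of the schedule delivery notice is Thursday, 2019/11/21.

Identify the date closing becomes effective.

Adding 95 calendar days to 2019/11/21 gives 2020/02/24, which is the last day of the review period.
The date closing becomes effective: 5 calendar days after 2020/02/24 is 2020/02/29.

2020/02/29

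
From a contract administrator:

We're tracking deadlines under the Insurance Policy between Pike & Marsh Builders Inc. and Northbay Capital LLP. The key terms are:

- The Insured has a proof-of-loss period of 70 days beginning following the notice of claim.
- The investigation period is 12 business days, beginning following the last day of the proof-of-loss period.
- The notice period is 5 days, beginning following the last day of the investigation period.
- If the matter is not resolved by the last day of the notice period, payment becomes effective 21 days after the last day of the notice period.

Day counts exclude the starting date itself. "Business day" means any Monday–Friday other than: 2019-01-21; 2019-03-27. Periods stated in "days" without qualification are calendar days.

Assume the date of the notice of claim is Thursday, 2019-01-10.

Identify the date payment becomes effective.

The last day of the proof-of-loss period: 2019-01-10 + 70 days = 2019-03-21.
The last day of the investigation period: 12 business days after Thursday, 2019-03-21, skipping weekends and the listed holiday on Mar 27 — Mar 22, Mar 25, Mar 26, Mar 28, …, Apr 5, Apr 8, Apr 9 — lands on Tuesday, 2019-04-09.
The last day of the notice period: 2019-04-09 + 5 days = 2019-04-14.
Adding 21 calendar days to 2019-04-14 gives 2019-05-05, which is the date payment becomes effective.

2019-05-05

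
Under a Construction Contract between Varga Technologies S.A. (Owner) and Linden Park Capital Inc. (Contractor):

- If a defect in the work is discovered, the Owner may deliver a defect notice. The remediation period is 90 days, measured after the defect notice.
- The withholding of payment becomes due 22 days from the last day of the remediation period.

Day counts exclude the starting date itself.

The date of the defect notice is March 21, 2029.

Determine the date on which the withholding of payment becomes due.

Adding 90 calendar days to March 21, 2029 gives June 19, 2029, which is the last day of the remediation period.
Adding 22 calendar days to June 19, 2029 gives July 11, 2029, which is the date on which the withholding of payment becomes due.

July 11, 2029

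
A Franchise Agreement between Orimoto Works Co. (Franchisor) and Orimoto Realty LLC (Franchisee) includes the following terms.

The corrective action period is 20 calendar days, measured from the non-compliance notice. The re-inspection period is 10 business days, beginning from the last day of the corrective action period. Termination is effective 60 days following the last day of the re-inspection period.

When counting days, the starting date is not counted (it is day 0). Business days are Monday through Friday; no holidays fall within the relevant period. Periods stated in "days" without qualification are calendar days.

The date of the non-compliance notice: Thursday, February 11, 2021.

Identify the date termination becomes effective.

The last day of the corrective action period: February 11, 2021 + 20 days = March 3, 2021.
The last day of the re-inspection period: counting 10 business days from Wednesday, March 3, 2021 (Mar 4, Mar 5, Mar 8, Mar 9, Mar 10, Mar 11, Mar 12, Mar 15, Mar 16, Mar 17, skipping weekends) reaches Wednesday, March 17, 2021.
The date termination becomes effective: 60 calendar days after March 17, 2021 is May 16, 2021.

May 16, 2021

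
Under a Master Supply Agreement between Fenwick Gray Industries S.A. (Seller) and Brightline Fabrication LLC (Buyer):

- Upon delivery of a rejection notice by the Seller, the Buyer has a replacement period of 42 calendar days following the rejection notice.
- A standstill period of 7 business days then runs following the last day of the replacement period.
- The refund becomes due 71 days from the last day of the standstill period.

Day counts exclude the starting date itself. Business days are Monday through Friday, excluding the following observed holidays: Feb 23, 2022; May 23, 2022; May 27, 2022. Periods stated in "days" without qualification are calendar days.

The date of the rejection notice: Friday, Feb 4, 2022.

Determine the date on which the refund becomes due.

The last day of the replacement period: 42 calendar days after Feb 4, 2022 is Mar 18, 2022.
The last day of the standstill period: 7 business days after Friday, Mar 18, 2022, skipping weekends — Mar 21, Mar 22, Mar 23, Mar 24, Mar 25, Mar 28, Mar 29 — lands on Tuesday, Mar 29, 2022.
Adding 71 calendar days to Mar 29, 2022 gives Jun 8, 2022, which is the date on which the refund becomes due.

Jun 8, 2022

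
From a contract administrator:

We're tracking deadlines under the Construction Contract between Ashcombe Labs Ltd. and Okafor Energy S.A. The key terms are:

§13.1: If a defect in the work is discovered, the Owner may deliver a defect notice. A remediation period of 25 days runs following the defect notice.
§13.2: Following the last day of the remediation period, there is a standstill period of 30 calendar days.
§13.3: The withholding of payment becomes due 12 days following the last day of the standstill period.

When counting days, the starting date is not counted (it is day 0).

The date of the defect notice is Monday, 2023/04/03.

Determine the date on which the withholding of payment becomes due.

Adding 25 calendar days to 2023/04/03 gives 2023/04/28, which is the last day of the remediation period.
The last day of the standstill period: 2023/04/28 + 30 days = 2023/05/28.
Adding 12 calendar days to 2023/05/28 gives 2023/06/09, which is the date on which the withholding of payment becomes due.

2023/06/09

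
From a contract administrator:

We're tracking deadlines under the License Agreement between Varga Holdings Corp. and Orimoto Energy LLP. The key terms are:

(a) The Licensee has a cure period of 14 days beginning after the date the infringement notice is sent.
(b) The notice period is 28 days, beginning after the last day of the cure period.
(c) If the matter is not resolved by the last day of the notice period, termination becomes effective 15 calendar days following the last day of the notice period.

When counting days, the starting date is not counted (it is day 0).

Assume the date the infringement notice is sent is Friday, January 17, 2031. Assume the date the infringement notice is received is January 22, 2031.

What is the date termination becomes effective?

The last day of the cure period: 14 calendar days after January 17, 2031 is January 31, 2031.
Adding 28 calendar days to January 31, 2031 gives February 28, 2031, which is the last day of the notice period.
Adding 15 calendar days to February 28, 2031 gives March 15, 2031, which is the date termination becomes effective.

March 15, 2031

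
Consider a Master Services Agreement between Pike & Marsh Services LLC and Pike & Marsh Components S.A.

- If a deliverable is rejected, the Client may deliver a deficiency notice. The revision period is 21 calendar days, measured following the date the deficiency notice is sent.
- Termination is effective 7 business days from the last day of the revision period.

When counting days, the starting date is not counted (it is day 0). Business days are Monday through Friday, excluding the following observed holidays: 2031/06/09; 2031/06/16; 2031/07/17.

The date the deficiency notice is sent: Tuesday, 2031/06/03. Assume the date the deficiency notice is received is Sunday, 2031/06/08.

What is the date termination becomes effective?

The last day of the revision period: 21 calendar days after 2031/06/03 is 2031/06/24.
The date termination becomes effective: counting 7 business days from Tuesday, 2031/06/24 (Jun 25, Jun 26, Jun 27, Jun 30, Jul 1, Jul 2, Jul 3, skipping weekends) reaches Thursday, 2031/07/03.

2031/07/03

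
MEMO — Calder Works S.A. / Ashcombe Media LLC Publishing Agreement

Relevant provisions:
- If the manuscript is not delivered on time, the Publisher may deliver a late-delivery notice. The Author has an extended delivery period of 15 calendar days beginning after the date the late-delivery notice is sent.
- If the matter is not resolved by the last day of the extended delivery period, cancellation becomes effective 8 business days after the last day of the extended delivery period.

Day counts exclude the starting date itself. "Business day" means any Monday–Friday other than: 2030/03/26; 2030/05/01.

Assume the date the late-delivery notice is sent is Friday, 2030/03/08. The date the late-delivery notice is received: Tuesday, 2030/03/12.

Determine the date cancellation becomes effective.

2030/04/04

The last day of the extended delivery period: 15 calendar days after 2030/03/08 is 2030/03/23.
The date cancellation becomes effective: 8 business days after Saturday, 2030/03/23, skipping weekends and the listed holiday on Mar 26 — Mar 25, Mar 27, Mar 28, Mar 29, Apr 1, Apr 2, Apr 3, Apr 4 — lands on Thursday, 2030/04/04.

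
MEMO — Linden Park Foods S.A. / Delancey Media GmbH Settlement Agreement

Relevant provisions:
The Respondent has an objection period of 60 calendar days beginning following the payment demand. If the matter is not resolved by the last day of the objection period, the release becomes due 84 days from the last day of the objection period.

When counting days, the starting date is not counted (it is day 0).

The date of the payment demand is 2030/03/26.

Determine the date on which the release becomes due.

The last day of the objection period: 2030/03/26 + 60 days = 2030/05/25.
Adding 84 calendar days to 2030/05/25 gives 2030/08/17, which is the date on which the release becomes due.

2030/08/17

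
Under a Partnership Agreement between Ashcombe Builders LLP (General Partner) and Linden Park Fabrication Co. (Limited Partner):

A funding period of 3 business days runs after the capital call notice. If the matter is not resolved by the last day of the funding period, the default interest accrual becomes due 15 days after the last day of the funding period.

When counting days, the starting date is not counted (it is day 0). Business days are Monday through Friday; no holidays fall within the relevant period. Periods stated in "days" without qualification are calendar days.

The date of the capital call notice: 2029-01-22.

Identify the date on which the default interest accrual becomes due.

2029-02-09

From Monday, 2029-01-22, 3 business days (Jan 23, Jan 24, Jan 25, skipping weekends) brings us to Thursday, 2029-01-25, which is the last day of the funding period.
The date on which the default interest accrual becomes due: 15 calendar days after 2029-01-25 is 2029-02-09.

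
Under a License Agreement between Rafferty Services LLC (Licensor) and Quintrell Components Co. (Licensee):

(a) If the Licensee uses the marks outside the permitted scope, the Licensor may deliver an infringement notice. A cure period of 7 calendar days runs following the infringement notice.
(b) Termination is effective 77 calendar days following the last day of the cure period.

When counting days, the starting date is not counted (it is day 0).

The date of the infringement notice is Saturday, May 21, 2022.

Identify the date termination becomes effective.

August 13, 2022

The last day of the cure period: May 21, 2022 + 7 days = May 28, 2022.
The date termination becomes effective: May 28, 2022 + 77 days = August 13, 2022.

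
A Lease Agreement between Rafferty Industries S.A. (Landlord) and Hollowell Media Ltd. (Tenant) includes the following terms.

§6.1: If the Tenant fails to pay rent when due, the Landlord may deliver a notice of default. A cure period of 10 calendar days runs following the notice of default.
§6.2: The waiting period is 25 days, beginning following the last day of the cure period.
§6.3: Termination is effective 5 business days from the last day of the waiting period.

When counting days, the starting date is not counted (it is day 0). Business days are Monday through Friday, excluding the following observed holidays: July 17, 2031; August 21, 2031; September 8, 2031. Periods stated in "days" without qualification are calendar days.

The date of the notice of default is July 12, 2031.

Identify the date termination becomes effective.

The last day of the cure period: July 12, 2031 + 10 days = July 22, 2031.
The last day of the waiting period: July 22, 2031 + 25 days = August 16, 2031.
From Saturday, August 16, 2031, 5 business days (Aug 18, Aug 19, Aug 20, Aug 22, Aug 25, skipping weekends and the listed holiday on Aug 21) brings us to Monday, August 25, 2031, which is the date termination becomes effective.

August 25, 2031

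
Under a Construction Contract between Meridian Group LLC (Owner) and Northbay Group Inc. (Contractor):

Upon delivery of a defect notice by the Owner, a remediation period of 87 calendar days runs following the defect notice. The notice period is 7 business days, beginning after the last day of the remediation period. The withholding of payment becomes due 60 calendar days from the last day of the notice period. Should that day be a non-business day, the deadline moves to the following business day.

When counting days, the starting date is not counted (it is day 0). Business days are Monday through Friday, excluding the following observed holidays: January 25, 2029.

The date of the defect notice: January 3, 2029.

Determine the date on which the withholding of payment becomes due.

June 11, 2029

The last day of the remediation period: January 3, 2029 + 87 days = March 31, 2029.
From Saturday, March 31, 2029, 7 business days (Apr 2, Apr 3, Apr 4, Apr 5, Apr 6, Apr 9, Apr 10, skipping weekends) brings us to Tuesday, April 10, 2029, which is the last day of the notice period.
The date on which the withholding of payment becomes due: 60 calendar days after April 10, 2029 is June 9, 2029. That falls on a Saturday, so it rolls to the next business day, Monday, June 11, 2029.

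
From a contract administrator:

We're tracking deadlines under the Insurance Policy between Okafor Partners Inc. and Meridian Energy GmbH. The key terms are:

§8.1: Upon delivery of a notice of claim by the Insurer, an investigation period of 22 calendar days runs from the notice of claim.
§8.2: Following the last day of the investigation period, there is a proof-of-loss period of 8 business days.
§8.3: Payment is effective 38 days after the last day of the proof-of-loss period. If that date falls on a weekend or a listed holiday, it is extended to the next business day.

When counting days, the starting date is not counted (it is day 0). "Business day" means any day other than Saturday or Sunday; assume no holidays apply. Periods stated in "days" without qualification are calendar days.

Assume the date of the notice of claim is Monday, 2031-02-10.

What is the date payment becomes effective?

2031-04-21

The last day of the investigation period: 22 calendar days after 2031-02-10 is 2031-03-04.
The last day of the proof-of-loss period: counting 8 business days from Tuesday, 2031-03-04 (Mar 5, Mar 6, Mar 7, Mar 10, Mar 11, Mar 12, Mar 13, Mar 14, skipping weekends) reaches Friday, 2031-03-14.
The date payment becomes effective: 2031-03-14 + 38 days = 2031-04-21. 2031-04-21 is a Monday, so no roll-forward applies.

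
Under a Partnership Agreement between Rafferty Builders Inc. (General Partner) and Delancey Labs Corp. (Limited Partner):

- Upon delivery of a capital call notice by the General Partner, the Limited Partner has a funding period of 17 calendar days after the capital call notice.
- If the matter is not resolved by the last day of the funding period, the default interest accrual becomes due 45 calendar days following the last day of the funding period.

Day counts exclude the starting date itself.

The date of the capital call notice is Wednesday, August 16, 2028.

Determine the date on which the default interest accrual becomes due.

October 17, 2028

The last day of the funding period: 17 calendar days after August 16, 2028 is September 2, 2028.
The date on which the default interest accrual becomes due: 45 calendar days after September 2, 2028 is October 17, 2028.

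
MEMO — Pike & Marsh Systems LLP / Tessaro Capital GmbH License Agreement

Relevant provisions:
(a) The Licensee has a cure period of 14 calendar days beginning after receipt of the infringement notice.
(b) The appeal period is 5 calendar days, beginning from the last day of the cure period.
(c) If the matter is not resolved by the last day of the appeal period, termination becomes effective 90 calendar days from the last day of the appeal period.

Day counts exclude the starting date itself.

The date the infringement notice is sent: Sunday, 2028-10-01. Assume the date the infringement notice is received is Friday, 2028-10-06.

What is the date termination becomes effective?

2029-01-23

The last day of the cure period: 14 calendar days after 2028-10-06 is 2028-10-20.
The last day of the appeal period: 2028-10-20 + 5 days = 2028-10-25.
The date termination becomes effective: 2028-10-25 + 90 days = 2029-01-23.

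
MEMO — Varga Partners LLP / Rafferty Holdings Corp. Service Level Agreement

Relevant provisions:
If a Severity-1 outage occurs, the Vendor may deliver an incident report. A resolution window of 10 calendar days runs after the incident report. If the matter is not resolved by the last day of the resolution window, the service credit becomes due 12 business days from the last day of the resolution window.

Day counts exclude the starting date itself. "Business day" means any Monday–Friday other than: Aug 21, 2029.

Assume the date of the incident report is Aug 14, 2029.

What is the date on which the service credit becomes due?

Sep 11, 2029

The last day of the resolution window: Aug 14, 2029 + 10 days = Aug 24, 2029.
The date on which the service credit becomes due: 12 business days after Friday, Aug 24, 2029, skipping weekends — Aug 27, Aug 28, Aug 29, Aug 30, …, Sep 7, Sep 10, Sep 11 — lands on Tuesday, Sep 11, 2029.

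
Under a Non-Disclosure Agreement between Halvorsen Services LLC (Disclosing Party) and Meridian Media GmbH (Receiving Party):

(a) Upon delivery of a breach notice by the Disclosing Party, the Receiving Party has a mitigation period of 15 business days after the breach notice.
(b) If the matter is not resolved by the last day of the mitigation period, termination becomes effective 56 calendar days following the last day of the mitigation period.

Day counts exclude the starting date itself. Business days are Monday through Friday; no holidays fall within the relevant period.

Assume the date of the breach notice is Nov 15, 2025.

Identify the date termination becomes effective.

The last day of the mitigation period: 15 business days after Saturday, Nov 15, 2025, skipping weekends — Nov 17, Nov 18, Nov 19, Nov 20, …, Dec 3, Dec 4, Dec 5 — lands on Friday, Dec 5, 2025.
Adding 56 calendar days to Dec 5, 2025 gives Jan 30, 2026, which is the date termination becomes effective.

Jan 30, 2026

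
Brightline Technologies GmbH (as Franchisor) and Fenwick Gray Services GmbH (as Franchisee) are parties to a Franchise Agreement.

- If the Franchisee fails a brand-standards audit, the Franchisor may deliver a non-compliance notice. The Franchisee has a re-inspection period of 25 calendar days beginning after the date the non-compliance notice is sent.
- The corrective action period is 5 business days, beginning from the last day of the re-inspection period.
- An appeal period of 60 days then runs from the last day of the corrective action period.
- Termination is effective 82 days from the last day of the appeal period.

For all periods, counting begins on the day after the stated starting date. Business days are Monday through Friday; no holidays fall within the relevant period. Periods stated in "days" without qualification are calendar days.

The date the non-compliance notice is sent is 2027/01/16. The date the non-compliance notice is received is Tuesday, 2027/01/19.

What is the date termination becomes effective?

Adding 25 calendar days to 2027/01/16 gives 2027/02/10, which is the last day of the re-inspection period.
The last day of the corrective action period: 5 business days after Wednesday, 2027/02/10, skipping weekends — Feb 11, Feb 12, Feb 15, Feb 16, Feb 17 — lands on Wednesday, 2027/02/17.
Adding 60 calendar days to 2027/02/17 gives 2027/04/18, which is the last day of the appeal period.
The date termination becomes effective: 82 calendar days after 2027/04/18 is 2027/07/09.

2027/07/09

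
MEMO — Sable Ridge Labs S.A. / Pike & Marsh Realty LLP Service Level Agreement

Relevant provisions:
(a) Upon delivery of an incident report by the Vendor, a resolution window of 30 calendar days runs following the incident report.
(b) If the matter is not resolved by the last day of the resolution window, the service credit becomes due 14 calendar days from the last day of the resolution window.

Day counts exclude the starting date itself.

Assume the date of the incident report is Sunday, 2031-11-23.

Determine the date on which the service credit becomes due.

2032-01-06

The last day of the resolution window: 30 calendar days after 2031-11-23 is 2031-12-23.
Adding 14 calendar days to 2031-12-23 gives 2032-01-06, which is the date on which the service credit becomes due.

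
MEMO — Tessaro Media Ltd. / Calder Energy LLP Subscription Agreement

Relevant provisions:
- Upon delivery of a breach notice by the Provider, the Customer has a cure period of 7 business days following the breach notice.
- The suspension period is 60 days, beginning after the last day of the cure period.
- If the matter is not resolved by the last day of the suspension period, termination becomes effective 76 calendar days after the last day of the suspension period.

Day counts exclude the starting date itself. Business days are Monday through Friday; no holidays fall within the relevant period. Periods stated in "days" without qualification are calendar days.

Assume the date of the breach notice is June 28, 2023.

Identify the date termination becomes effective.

The last day of the cure period: counting 7 business days from Wednesday, June 28, 2023 (Jun 29, Jun 30, Jul 3, Jul 4, Jul 5, Jul 6, Jul 7, skipping weekends) reaches Friday, July 7, 2023.
The last day of the suspension period: July 7, 2023 + 60 days = September 5, 2023.
Adding 76 calendar days to September 5, 2023 gives November 20, 2023, which is the date termination becomes effective.

November 20, 2023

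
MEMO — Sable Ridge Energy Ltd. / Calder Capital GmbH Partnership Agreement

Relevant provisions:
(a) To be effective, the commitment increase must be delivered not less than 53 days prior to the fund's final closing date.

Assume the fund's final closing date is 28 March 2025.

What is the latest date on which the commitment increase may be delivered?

Counting back 53 calendar days from 28 March 2025 gives 3 February 2025.

3 February 2025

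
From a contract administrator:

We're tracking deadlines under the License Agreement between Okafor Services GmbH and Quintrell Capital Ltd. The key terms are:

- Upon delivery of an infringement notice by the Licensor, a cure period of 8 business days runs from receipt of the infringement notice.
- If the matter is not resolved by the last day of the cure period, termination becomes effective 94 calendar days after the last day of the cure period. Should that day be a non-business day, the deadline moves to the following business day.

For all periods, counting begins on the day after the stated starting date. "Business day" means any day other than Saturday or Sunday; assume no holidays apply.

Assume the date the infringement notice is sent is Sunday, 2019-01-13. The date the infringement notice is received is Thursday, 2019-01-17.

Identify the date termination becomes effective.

2019-05-03

The last day of the cure period: 8 business days after Thursday, 2019-01-17, skipping weekends — Jan 18, Jan 21, Jan 22, Jan 23, Jan 24, Jan 25, Jan 28, Jan 29 — lands on Tuesday, 2019-01-29.
The date termination becomes effective: 2019-01-29 + 94 days = 2019-05-03. 2019-05-03 is a Friday, so no roll-forward applies.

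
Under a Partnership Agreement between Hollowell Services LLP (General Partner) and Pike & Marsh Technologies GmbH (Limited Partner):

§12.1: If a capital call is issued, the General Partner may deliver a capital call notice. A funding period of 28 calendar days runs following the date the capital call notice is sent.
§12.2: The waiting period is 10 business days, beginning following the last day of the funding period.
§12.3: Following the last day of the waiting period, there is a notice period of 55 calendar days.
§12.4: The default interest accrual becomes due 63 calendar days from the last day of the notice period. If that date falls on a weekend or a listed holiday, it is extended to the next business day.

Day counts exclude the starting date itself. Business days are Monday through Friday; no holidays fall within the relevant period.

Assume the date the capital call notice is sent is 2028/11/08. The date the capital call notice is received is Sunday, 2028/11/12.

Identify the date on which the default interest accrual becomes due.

The last day of the funding period: 28 calendar days after 2028/11/08 is 2028/12/06.
The last day of the waiting period: 10 business days after Wednesday, 2028/12/06, skipping weekends — Dec 7, Dec 8, Dec 11, Dec 12, Dec 13, Dec 14, Dec 15, Dec 18, Dec 19, Dec 20 — lands on Wednesday, 2028/12/20.
The last day of the notice period: 55 calendar days after 2028/12/20 is 2029/02/13.
Adding 63 calendar days to 2029/02/13 gives 2029/04/17, which is the date on which the default interest accrual becomes due. 2029/04/17 is a Tuesday, so no roll-forward applies.

2029/04/17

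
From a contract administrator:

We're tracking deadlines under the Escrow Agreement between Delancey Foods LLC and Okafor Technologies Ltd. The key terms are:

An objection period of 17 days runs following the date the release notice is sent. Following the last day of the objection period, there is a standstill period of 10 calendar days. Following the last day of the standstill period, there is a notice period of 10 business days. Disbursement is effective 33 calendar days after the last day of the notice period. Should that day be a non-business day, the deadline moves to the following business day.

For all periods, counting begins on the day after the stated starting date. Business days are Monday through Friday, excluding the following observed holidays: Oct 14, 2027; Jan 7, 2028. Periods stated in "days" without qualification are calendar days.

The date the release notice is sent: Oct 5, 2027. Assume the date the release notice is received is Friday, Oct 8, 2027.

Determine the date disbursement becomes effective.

Adding 17 calendar days to Oct 5, 2027 gives Oct 22, 2027, which is the last day of the objection period.
Adding 10 calendar days to Oct 22, 2027 gives Nov 1, 2027, which is the last day of the standstill period.
The last day of the notice period: 10 business days after Monday, Nov 1, 2027, skipping weekends — Nov 2, Nov 3, Nov 4, Nov 5, Nov 8, Nov 9, Nov 10, Nov 11, Nov 12, Nov 15 — lands on Monday, Nov 15, 2027.
Adding 33 calendar days to Nov 15, 2027 gives Dec 18, 2027, which is the date disbursement becomes effective. That falls on a Saturday, so it rolls to the next business day, Monday, Dec 20, 2027.

Dec 20, 2027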